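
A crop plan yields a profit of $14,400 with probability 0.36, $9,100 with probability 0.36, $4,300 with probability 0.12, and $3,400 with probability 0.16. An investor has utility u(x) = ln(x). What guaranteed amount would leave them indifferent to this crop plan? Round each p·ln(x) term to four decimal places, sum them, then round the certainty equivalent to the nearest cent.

$8,381.65

E[u] = 0.36·ln(14400) + 0.36·ln(9100) + 0.12·ln(4300) + 0.16·ln(3400) = 3.4470 + 3.2818 + 1.0040 + 1.3010 = 9.0338
CE = e^9.0338 ≈ 8381.65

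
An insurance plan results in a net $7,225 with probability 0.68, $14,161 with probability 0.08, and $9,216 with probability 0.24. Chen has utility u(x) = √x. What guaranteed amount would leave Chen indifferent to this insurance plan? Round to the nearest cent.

E[u] = 0.68·√7225 + 0.08·√14161 + 0.24·√9216 = 0.68·85 + 0.08·119 + 0.24·96 = 90.36
CE = (90.36)² = 8164.9296

$8,164.93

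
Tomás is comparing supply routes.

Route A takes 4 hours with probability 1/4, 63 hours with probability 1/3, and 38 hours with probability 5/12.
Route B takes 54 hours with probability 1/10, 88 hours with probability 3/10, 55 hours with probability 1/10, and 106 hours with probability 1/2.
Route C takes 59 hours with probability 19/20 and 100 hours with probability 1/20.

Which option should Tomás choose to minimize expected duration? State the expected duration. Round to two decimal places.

Route A (37.83 hours)

Route A = 1/4 × 4 + 1/3 × 63 + 5/12 × 38 = 1 + 21 + 15.8333 = 37.8333
Route B = 1/10 × 54 + 3/10 × 88 + 1/10 × 55 + 1/2 × 106 = 5.4 + 26.4 + 5.5 + 53 = 90.3
Route C = 19/20 × 59 + 1/20 × 100 = 56.05 + 5 = 61.05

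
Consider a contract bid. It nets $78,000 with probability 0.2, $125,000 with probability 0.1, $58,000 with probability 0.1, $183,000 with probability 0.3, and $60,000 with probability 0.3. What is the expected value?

$106,800

EV = 0.2 × 78000 + 0.1 × 125000 + 0.1 × 58000 + 0.3 × 183000 + 0.3 × 60000 = 15600 + 12500 + 5800 + 54900 + 18000 = 106800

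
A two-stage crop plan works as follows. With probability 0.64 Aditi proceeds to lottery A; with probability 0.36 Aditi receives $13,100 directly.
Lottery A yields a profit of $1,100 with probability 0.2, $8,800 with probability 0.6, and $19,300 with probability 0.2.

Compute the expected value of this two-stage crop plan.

$10,706.40

EV(A) = 0.2 × 1100 + 0.6 × 8800 + 0.2 × 19300 = 220 + 5280 + 3860 = 9360
Branch B: 13100 (certain)
Overall = 0.64 × 9360 + 0.36 × 13100 = 5990.4 + 4716 = 10706.4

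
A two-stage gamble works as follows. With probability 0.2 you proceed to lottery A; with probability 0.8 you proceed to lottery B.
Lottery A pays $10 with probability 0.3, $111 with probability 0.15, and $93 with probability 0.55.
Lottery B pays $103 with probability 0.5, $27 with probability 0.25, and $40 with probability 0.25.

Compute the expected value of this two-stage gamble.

EV(A) = 0.3 × 10 + 0.15 × 111 + 0.55 × 93 = 3 + 16.65 + 51.15 = 70.8
EV(B) = 0.5 × 103 + 0.25 × 27 + 0.25 × 40 = 51.5 + 6.75 + 10 = 68.25
Overall = 0.2 × 70.8 + 0.8 × 68.25 = 14.16 + 54.6 = 68.76

$68.76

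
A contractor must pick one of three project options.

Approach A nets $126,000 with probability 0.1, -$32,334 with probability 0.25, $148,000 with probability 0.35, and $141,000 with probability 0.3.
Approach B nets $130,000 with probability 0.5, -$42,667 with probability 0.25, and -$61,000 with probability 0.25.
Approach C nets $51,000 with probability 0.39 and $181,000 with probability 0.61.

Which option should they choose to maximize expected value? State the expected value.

Approach A = 0.1 × 126000 + 0.25 × (-32334) + 0.35 × 148000 + 0.3 × 141000 = 12600 − 8083.5 + 51800 + 42300 = 98616.5
Approach B = 0.5 × 130000 + 0.25 × (-42667) + 0.25 × (-61000) = 65000 − 10666.75 − 15250 = 39083.25
Approach C = 0.39 × 51000 + 0.61 × 181000 = 19890 + 110410 = 130300

Approach C ($130,300)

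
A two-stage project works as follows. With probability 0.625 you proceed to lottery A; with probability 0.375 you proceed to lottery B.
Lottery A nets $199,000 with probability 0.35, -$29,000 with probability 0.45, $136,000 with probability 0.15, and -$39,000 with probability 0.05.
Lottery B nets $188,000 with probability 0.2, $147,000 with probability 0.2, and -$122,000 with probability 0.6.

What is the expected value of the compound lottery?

EV(A) = 0.35 × 199000 + 0.45 × (-29000) + 0.15 × 136000 + 0.05 × (-39000) = 69650 − 13050 + 20400 − 1950 = 75050
EV(B) = 0.2 × 188000 + 0.2 × 147000 + 0.6 × (-122000) = 37600 + 29400 − 73200 = -6200
Overall = 0.625 × 75050 + 0.375 × (-6200) = 46906.25 − 2325 = 44581.25

$44,581.25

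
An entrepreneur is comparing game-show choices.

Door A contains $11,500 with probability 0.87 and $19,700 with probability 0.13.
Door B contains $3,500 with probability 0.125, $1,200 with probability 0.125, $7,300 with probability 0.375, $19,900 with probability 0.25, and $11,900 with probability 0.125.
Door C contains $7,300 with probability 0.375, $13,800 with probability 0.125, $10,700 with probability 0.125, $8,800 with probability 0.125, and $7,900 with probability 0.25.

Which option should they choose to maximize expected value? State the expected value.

Door A = 0.87 × 11500 + 0.13 × 19700 = 10005 + 2561 = 12566
Door B = 0.125 × 3500 + 0.125 × 1200 + 0.375 × 7300 + 0.25 × 19900 + 0.125 × 11900 = 437.5 + 150 + 2737.5 + 4975 + 1487.5 = 9787.5
Door C = 0.375 × 7300 + 0.125 × 13800 + 0.125 × 10700 + 0.125 × 8800 + 0.25 × 7900 = 2737.5 + 1725 + 1337.5 + 1100 + 1975 = 8875

Door A ($12,566)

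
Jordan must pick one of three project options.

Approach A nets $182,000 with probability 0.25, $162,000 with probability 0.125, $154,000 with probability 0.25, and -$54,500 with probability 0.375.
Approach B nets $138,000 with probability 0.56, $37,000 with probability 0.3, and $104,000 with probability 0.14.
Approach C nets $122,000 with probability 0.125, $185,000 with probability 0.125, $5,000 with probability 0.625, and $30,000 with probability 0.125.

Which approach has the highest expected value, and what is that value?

Approach A = 0.25 × 182000 + 0.125 × 162000 + 0.25 × 154000 + 0.375 × (-54500) = 45500 + 20250 + 38500 − 20437.5 = 83812.5
Approach B = 0.56 × 138000 + 0.3 × 37000 + 0.14 × 104000 = 77280 + 11100 + 14560 = 102940
Approach C = 0.125 × 122000 + 0.125 × 185000 + 0.625 × 5000 + 0.125 × 30000 = 15250 + 23125 + 3125 + 3750 = 45250

Approach B ($102,940)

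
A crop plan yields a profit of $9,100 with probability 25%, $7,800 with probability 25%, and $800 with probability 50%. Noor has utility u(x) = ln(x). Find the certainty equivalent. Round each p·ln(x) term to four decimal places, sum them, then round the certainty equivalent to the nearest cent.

E[u] = 0.25·ln(9100) + 0.25·ln(7800) + 0.5·ln(800) = 2.2790 + 2.2405 + 3.3423 = 7.8618
CE = e^7.8618 ≈ 2596.19

$2,596.19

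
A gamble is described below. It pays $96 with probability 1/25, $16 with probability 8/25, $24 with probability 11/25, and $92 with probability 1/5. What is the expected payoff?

EV = 1/25 × 96 + 8/25 × 16 + 11/25 × 24 + 1/5 × 92 = 3.84 + 5.12 + 10.56 + 18.4 = 37.92

$37.92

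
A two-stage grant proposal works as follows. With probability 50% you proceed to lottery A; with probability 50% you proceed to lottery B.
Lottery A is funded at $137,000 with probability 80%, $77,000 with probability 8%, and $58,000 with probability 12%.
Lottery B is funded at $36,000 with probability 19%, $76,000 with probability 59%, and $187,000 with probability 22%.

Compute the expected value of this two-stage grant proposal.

EV(A) = 0.8 × 137000 + 0.08 × 77000 + 0.12 × 58000 = 109600 + 6160 + 6960 = 122720
EV(B) = 0.19 × 36000 + 0.59 × 76000 + 0.22 × 187000 = 6840 + 44840 + 41140 = 92820
Overall = 0.5 × 122720 + 0.5 × 92820 = 61360 + 46410 = 107770

$107,770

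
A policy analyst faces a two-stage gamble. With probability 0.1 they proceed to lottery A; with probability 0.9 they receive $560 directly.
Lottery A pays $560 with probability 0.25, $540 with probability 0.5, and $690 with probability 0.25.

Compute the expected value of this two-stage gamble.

EV(A) = 0.25 × 560 + 0.5 × 540 + 0.25 × 690 = 140 + 270 + 172.5 = 582.5
Branch B: 560 (certain)
Overall = 0.1 × 582.5 + 0.9 × 560 = 58.25 + 504 = 562.25

$562.25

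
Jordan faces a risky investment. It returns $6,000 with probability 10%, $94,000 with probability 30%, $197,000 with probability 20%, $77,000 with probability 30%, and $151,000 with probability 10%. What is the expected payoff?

$106,400

EV = 0.1 × 6000 + 0.3 × 94000 + 0.2 × 197000 + 0.3 × 77000 + 0.1 × 151000 = 600 + 28200 + 39400 + 23100 + 15100 = 106400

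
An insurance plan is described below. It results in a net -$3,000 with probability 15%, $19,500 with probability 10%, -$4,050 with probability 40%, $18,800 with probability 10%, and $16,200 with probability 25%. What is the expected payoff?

EV = 0.15 × (-3000) + 0.1 × 19500 + 0.4 × (-4050) + 0.1 × 18800 + 0.25 × 16200 = -450 + 1950 − 1620 + 1880 + 4050 = 5810

$5,810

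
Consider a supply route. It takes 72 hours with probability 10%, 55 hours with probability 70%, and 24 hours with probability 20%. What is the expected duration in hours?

EV = 0.1 × 72 + 0.7 × 55 + 0.2 × 24 = 7.2 + 38.5 + 4.8 = 50.5

50.5 hours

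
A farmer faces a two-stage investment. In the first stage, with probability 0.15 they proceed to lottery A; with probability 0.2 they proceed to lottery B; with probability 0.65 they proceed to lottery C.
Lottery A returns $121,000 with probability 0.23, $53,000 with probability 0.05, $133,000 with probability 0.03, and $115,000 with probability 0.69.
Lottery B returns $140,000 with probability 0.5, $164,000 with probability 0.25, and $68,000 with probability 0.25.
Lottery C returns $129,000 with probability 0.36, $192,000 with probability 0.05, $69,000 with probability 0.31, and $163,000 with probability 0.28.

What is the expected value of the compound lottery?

EV(A) = 0.23 × 121000 + 0.05 × 53000 + 0.03 × 133000 + 0.69 × 115000 = 27830 + 2650 + 3990 + 79350 = 113820
EV(B) = 0.5 × 140000 + 0.25 × 164000 + 0.25 × 68000 = 70000 + 41000 + 17000 = 128000
EV(C) = 0.36 × 129000 + 0.05 × 192000 + 0.31 × 69000 + 0.28 × 163000 = 46440 + 9600 + 21390 + 45640 = 123070
Overall = 0.15 × 113820 + 0.2 × 128000 + 0.65 × 123070 = 17073 + 25600 + 79995.5 = 122668.5

$122,668.50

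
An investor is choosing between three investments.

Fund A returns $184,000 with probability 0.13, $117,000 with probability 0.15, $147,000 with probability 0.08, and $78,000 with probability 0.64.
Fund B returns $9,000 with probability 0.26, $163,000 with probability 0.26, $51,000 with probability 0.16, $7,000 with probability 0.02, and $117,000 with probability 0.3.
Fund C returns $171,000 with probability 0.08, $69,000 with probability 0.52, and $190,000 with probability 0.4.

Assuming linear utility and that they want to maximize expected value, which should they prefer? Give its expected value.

Fund C ($125,560)

Fund A = 0.13 × 184000 + 0.15 × 117000 + 0.08 × 147000 + 0.64 × 78000 = 23920 + 17550 + 11760 + 49920 = 103150
Fund B = 0.26 × 9000 + 0.26 × 163000 + 0.16 × 51000 + 0.02 × 7000 + 0.3 × 117000 = 2340 + 42380 + 8160 + 140 + 35100 = 88120
Fund C = 0.08 × 171000 + 0.52 × 69000 + 0.4 × 190000 = 13680 + 35880 + 76000 = 125560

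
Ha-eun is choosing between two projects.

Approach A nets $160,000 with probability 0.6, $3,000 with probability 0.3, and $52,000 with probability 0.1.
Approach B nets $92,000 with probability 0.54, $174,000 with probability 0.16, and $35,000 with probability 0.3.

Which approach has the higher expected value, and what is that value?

Approach A ($102,100)

Approach A = 0.6 × 160000 + 0.3 × 3000 + 0.1 × 52000 = 96000 + 900 + 5200 = 102100
Approach B = 0.54 × 92000 + 0.16 × 174000 + 0.3 × 35000 = 49680 + 27840 + 10500 = 88020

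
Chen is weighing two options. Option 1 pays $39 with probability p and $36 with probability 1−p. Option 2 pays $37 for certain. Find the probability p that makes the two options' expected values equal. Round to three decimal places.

p = 0.333

p·39 + (1−p)·36 = 37
3p + 36 = 37
p = (37 − 36) / 3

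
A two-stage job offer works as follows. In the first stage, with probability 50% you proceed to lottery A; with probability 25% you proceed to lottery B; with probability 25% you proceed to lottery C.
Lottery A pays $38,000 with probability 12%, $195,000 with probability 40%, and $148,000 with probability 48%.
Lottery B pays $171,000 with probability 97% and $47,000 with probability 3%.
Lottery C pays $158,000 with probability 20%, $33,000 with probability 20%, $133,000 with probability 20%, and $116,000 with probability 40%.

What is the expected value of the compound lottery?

$146,420

EV(A) = 0.12 × 38000 + 0.4 × 195000 + 0.48 × 148000 = 4560 + 78000 + 71040 = 153600
EV(B) = 0.97 × 171000 + 0.03 × 47000 = 165870 + 1410 = 167280
EV(C) = 0.2 × 158000 + 0.2 × 33000 + 0.2 × 133000 + 0.4 × 116000 = 31600 + 6600 + 26600 + 46400 = 111200
Overall = 0.5 × 153600 + 0.25 × 167280 + 0.25 × 111200 = 76800 + 41820 + 27800 = 146420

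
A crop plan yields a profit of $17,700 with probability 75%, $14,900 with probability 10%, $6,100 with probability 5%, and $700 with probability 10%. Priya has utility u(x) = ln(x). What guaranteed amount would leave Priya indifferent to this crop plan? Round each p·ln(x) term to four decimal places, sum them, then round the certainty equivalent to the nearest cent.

$11,941.80

E[u] = 0.75·ln(17700) + 0.1·ln(14900) + 0.05·ln(6100) + 0.1·ln(700) = 7.3360 + 0.9609 + 0.4358 + 0.6551 = 9.3878
CE = e^9.3878 ≈ 11941.80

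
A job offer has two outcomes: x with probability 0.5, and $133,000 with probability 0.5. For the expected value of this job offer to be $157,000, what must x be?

0.5·x + 0.5·133000 = 157000
0.5·x = 157000 − 66500 = 90500
x = 90500 / 0.5 = 181000

x = $181,000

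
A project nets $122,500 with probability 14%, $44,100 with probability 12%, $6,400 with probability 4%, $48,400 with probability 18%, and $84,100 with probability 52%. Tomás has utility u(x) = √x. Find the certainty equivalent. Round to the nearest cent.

E[u] = 0.14·√122500 + 0.12·√44100 + 0.04·√6400 + 0.18·√48400 + 0.52·√84100 = 0.14·350 + 0.12·210 + 0.04·80 + 0.18·220 + 0.52·290 = 267.8
CE = (267.8)² = 71716.84

$71,716.84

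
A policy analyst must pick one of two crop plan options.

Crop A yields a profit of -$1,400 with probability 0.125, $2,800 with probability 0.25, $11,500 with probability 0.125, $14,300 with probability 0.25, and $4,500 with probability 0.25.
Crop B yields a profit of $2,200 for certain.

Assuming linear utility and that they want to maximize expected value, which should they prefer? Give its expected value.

Crop A ($6,662.50)

Crop A = 0.125 × (-1400) + 0.25 × 2800 + 0.125 × 11500 + 0.25 × 14300 + 0.25 × 4500 = -175 + 700 + 1437.5 + 3575 + 1125 = 6662.5
Crop B: 2200 (certain)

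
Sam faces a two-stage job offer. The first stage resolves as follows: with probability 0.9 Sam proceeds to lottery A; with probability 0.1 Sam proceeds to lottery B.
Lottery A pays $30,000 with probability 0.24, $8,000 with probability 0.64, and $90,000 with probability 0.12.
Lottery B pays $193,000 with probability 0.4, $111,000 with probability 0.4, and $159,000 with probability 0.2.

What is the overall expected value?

EV(A) = 0.24 × 30000 + 0.64 × 8000 + 0.12 × 90000 = 7200 + 5120 + 10800 = 23120
EV(B) = 0.4 × 193000 + 0.4 × 111000 + 0.2 × 159000 = 77200 + 44400 + 31800 = 153400
Overall = 0.9 × 23120 + 0.1 × 153400 = 20808 + 15340 = 36148

$36,148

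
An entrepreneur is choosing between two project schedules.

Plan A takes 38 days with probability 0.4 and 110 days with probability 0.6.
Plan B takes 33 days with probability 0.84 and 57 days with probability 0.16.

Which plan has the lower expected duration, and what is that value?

Plan A = 0.4 × 38 + 0.6 × 110 = 15.2 + 66 = 81.2
Plan B = 0.84 × 33 + 0.16 × 57 = 27.72 + 9.12 = 36.84

Plan B (36.84 days)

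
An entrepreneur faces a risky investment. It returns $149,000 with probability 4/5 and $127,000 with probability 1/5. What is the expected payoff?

$144,600

EV = 4/5 × 149000 + 1/5 × 127000 = 119200 + 25400 = 144600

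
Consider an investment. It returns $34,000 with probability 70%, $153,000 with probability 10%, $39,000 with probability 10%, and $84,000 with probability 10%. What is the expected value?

$51,400

EV = 0.7 × 34000 + 0.1 × 153000 + 0.1 × 39000 + 0.1 × 84000 = 23800 + 15300 + 3900 + 8400 = 51400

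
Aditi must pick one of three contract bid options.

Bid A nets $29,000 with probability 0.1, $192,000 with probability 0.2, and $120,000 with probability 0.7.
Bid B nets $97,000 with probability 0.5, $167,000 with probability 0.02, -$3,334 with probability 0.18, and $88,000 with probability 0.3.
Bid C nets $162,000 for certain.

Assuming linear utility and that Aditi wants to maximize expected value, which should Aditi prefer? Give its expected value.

Bid C ($162,000)

Bid A = 0.1 × 29000 + 0.2 × 192000 + 0.7 × 120000 = 2900 + 38400 + 84000 = 125300
Bid B = 0.5 × 97000 + 0.02 × 167000 + 0.18 × (-3334) + 0.3 × 88000 = 48500 + 3340 − 600.12 + 26400 = 77639.88
Bid C: 162000 (certain)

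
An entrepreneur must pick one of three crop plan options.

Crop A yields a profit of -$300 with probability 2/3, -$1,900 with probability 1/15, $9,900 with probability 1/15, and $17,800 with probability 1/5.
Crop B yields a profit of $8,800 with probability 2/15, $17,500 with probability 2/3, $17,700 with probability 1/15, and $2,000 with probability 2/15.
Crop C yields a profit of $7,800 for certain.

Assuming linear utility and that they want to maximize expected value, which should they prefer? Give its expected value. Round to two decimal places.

Crop A = 2/3 × (-300) + 1/15 × (-1900) + 1/15 × 9900 + 1/5 × 17800 = -200 − 126.6667 + 660 + 3560 = 3893.3333
Crop B = 2/15 × 8800 + 2/3 × 17500 + 1/15 × 17700 + 2/15 × 2000 = 1173.3333 + 11666.6667 + 1180 + 266.6667 = 14286.6667
Crop C: 7800 (certain)

Crop B ($14,286.67)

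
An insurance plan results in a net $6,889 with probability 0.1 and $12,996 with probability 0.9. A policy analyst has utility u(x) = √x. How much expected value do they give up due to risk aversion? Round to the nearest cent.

$86.49

E[u] = 0.1·√6889 + 0.9·√12996 = 0.1·83 + 0.9·114 = 110.9
CE = (110.9)² = 12298.81
Risk premium = EV − CE = 12385.3 − 12298.81 = 86.49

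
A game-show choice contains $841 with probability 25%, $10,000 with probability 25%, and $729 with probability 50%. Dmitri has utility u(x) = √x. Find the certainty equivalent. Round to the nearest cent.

$2,093.06

E[u] = 0.25·√841 + 0.25·√10000 + 0.5·√729 = 0.25·29 + 0.25·100 + 0.5·27 = 45.75
CE = (45.75)² = 2093.0625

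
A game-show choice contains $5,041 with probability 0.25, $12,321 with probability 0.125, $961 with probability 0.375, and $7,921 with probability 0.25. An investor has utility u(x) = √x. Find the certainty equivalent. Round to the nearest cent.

E[u] = 0.25·√5041 + 0.125·√12321 + 0.375·√961 + 0.25·√7921 = 0.25·71 + 0.125·111 + 0.375·31 + 0.25·89 = 65.5
CE = (65.5)² = 4290.25

$4,290.25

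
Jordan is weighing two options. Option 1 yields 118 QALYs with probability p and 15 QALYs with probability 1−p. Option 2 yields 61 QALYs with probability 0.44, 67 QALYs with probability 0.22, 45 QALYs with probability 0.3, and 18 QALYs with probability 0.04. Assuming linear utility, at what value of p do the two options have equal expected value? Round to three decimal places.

p = 0.396

EV(Option 2) = 0.44 × 61 + 0.22 × 67 + 0.3 × 45 + 0.04 × 18 = 26.84 + 14.74 + 13.5 + 0.72 = 55.8
p·118 + (1−p)·15 = 55.8
103p + 15 = 55.8
p = (55.8 − 15) / 103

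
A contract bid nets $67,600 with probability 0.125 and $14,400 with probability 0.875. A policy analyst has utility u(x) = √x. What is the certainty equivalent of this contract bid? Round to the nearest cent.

E[u] = 0.125·√67600 + 0.875·√14400 = 0.125·260 + 0.875·120 = 137.5
CE = (137.5)² = 18906.25

$18,906.25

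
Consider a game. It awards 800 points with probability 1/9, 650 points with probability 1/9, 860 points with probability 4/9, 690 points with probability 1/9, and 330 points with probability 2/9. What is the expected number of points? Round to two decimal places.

EV = 1/9 × 800 + 1/9 × 650 + 4/9 × 860 + 1/9 × 690 + 2/9 × 330 = 88.8889 + 72.2222 + 382.2222 + 76.6667 + 73.3333 = 693.3333

693.33 points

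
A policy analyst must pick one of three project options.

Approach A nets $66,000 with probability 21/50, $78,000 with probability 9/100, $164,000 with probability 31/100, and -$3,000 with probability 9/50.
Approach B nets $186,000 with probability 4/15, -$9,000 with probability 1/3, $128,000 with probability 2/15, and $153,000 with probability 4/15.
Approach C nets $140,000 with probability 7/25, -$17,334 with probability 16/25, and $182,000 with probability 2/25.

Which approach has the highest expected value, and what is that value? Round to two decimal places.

Approach B ($104,466.67)

Approach A = 21/50 × 66000 + 9/100 × 78000 + 31/100 × 164000 + 9/50 × (-3000) = 27720 + 7020 + 50840 − 540 = 85040
Approach B = 4/15 × 186000 + 1/3 × (-9000) + 2/15 × 128000 + 4/15 × 153000 = 49600 − 3000 + 17066.6667 + 40800 = 104466.6667
Approach C = 7/25 × 140000 + 16/25 × (-17334) + 2/25 × 182000 = 39200 − 11093.76 + 14560 = 42666.24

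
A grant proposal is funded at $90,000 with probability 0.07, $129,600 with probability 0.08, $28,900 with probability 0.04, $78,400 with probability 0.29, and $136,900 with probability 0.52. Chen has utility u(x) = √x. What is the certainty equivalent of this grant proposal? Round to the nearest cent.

$109,032.04

E[u] = 0.07·√90000 + 0.08·√129600 + 0.04·√28900 + 0.29·√78400 + 0.52·√136900 = 0.07·300 + 0.08·360 + 0.04·170 + 0.29·280 + 0.52·370 = 330.2
CE = (330.2)² = 109032.04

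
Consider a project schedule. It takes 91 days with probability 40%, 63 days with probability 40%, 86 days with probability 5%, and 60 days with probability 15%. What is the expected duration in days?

EV = 0.4 × 91 + 0.4 × 63 + 0.05 × 86 + 0.15 × 60 = 36.4 + 25.2 + 4.3 + 9 = 74.9

74.9 days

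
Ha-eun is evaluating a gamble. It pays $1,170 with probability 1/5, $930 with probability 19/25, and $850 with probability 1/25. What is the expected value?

EV = 1/5 × 1170 + 19/25 × 930 + 1/25 × 850 = 234 + 706.8 + 34 = 974.8

$974.80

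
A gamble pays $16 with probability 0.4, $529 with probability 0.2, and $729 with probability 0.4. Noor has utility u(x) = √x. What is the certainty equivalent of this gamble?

$289

E[u] = 0.4·√16 + 0.2·√529 + 0.4·√729 = 0.4·4 + 0.2·23 + 0.4·27 = 17
CE = (17)² = 289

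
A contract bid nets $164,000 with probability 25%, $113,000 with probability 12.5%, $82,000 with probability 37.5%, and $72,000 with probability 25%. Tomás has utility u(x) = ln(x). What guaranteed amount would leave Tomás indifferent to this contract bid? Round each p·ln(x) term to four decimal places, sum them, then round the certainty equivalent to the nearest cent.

E[u] = 0.25·ln(164000) + 0.125·ln(113000) + 0.375·ln(82000) + 0.25·ln(72000) = 3.0019 + 1.4544 + 4.2429 + 2.7961 = 11.4953
CE = e^11.4953 ≈ 98252.90

$98,252.90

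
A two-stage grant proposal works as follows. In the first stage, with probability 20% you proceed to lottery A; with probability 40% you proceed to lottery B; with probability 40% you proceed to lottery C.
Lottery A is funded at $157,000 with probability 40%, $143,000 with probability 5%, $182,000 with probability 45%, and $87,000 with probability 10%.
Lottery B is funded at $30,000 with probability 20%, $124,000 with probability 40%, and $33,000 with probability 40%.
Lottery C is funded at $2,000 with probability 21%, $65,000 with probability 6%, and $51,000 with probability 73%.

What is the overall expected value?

EV(A) = 0.4 × 157000 + 0.05 × 143000 + 0.45 × 182000 + 0.1 × 87000 = 62800 + 7150 + 81900 + 8700 = 160550
EV(B) = 0.2 × 30000 + 0.4 × 124000 + 0.4 × 33000 = 6000 + 49600 + 13200 = 68800
EV(C) = 0.21 × 2000 + 0.06 × 65000 + 0.73 × 51000 = 420 + 3900 + 37230 = 41550
Overall = 0.2 × 160550 + 0.4 × 68800 + 0.4 × 41550 = 32110 + 27520 + 16620 = 76250

$76,250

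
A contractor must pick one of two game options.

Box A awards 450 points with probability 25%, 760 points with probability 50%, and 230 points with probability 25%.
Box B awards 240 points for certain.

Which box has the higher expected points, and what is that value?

Box A (550 points)

Box A = 0.25 × 450 + 0.5 × 760 + 0.25 × 230 = 112.5 + 380 + 57.5 = 550
Box B: 240 (certain)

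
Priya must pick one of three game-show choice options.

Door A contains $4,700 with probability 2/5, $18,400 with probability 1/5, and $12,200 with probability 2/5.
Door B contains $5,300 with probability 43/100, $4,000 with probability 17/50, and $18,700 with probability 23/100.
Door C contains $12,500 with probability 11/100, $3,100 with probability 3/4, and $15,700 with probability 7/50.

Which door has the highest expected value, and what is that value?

Door A = 2/5 × 4700 + 1/5 × 18400 + 2/5 × 12200 = 1880 + 3680 + 4880 = 10440
Door B = 43/100 × 5300 + 17/50 × 4000 + 23/100 × 18700 = 2279 + 1360 + 4301 = 7940
Door C = 11/100 × 12500 + 3/4 × 3100 + 7/50 × 15700 = 1375 + 2325 + 2198 = 5898

Door A ($10,440)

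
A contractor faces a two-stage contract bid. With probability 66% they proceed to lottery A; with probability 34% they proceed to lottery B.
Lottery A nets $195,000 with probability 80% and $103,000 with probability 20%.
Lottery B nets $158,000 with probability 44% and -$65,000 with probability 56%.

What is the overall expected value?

EV(A) = 0.8 × 195000 + 0.2 × 103000 = 156000 + 20600 = 176600
EV(B) = 0.44 × 158000 + 0.56 × (-65000) = 69520 − 36400 = 33120
Overall = 0.66 × 176600 + 0.34 × 33120 = 116556 + 11260.8 = 127816.8

$127,816.80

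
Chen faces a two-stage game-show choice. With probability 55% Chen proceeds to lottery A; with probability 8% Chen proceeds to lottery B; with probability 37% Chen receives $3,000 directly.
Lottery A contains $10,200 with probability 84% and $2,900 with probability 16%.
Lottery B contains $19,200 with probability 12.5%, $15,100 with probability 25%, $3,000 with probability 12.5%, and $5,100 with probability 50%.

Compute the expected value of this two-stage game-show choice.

EV(A) = 0.84 × 10200 + 0.16 × 2900 = 8568 + 464 = 9032
EV(B) = 0.125 × 19200 + 0.25 × 15100 + 0.125 × 3000 + 0.5 × 5100 = 2400 + 3775 + 375 + 2550 = 9100
Branch C: 3000 (certain)
Overall = 0.55 × 9032 + 0.08 × 9100 + 0.37 × 3000 = 4967.6 + 728 + 1110 = 6805.6

$6,805.60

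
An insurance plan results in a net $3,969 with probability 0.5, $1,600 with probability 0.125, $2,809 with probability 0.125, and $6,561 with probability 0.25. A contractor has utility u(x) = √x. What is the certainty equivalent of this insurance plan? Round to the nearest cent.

E[u] = 0.5·√3969 + 0.125·√1600 + 0.125·√2809 + 0.25·√6561 = 0.5·63 + 0.125·40 + 0.125·53 + 0.25·81 = 63.375
CE = (63.375)² = 4016.390625

$4,016.39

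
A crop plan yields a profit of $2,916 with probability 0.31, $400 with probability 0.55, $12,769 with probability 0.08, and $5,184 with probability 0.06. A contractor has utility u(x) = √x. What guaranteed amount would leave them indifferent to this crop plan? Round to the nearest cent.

E[u] = 0.31·√2916 + 0.55·√400 + 0.08·√12769 + 0.06·√5184 = 0.31·54 + 0.55·20 + 0.08·113 + 0.06·72 = 41.1
CE = (41.1)² = 1689.21

$1,689.21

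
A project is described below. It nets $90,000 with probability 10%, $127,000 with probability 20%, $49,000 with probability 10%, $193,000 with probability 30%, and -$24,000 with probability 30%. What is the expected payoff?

$90,000

EV = 0.1 × 90000 + 0.2 × 127000 + 0.1 × 49000 + 0.3 × 193000 + 0.3 × (-24000) = 9000 + 25400 + 4900 + 57900 − 7200 = 90000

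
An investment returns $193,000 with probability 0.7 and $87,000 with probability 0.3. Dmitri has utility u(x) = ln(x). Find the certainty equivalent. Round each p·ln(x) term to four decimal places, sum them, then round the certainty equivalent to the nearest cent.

E[u] = 0.7·ln(193000) + 0.3·ln(87000) = 8.5193 + 3.4121 = 11.9314
CE = e^11.9314 ≈ 151964.16

$151,964.16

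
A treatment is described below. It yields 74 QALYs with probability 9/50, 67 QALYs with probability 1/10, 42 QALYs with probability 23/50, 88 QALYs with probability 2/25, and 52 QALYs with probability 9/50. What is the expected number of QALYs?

55.74 QALYs

EV = 9/50 × 74 + 1/10 × 67 + 23/50 × 42 + 2/25 × 88 + 9/50 × 52 = 13.32 + 6.7 + 19.32 + 7.04 + 9.36 = 55.74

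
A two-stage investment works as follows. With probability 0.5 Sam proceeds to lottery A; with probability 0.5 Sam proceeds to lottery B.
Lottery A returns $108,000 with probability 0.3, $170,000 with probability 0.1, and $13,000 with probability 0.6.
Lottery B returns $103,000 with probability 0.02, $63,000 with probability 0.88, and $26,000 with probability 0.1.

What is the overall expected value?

$58,650

EV(A) = 0.3 × 108000 + 0.1 × 170000 + 0.6 × 13000 = 32400 + 17000 + 7800 = 57200
EV(B) = 0.02 × 103000 + 0.88 × 63000 + 0.1 × 26000 = 2060 + 55440 + 2600 = 60100
Overall = 0.5 × 57200 + 0.5 × 60100 = 28600 + 30050 = 58650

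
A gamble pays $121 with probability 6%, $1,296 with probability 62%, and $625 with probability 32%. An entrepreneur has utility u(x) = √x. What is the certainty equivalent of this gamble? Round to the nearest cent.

E[u] = 0.06·√121 + 0.62·√1296 + 0.32·√625 = 0.06·11 + 0.62·36 + 0.32·25 = 30.98
CE = (30.98)² = 959.7604

$959.76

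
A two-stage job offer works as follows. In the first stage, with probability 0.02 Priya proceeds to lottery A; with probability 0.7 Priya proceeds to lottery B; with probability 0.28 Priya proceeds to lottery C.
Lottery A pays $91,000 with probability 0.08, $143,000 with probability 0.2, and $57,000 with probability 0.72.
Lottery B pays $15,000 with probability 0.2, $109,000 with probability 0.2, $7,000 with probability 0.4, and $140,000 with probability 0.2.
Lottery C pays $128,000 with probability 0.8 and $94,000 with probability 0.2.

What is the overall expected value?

$74,394.40

EV(A) = 0.08 × 91000 + 0.2 × 143000 + 0.72 × 57000 = 7280 + 28600 + 41040 = 76920
EV(B) = 0.2 × 15000 + 0.2 × 109000 + 0.4 × 7000 + 0.2 × 140000 = 3000 + 21800 + 2800 + 28000 = 55600
EV(C) = 0.8 × 128000 + 0.2 × 94000 = 102400 + 18800 = 121200
Overall = 0.02 × 76920 + 0.7 × 55600 + 0.28 × 121200 = 1538.4 + 38920 + 33936 = 74394.4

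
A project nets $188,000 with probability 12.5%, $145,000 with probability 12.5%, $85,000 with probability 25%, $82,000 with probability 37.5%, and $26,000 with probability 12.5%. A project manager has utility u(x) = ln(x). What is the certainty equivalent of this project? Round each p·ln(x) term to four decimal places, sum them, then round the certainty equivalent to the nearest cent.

E[u] = 0.125·ln(188000) + 0.125·ln(145000) + 0.25·ln(85000) + 0.375·ln(82000) + 0.125·ln(26000) = 1.5180 + 1.4856 + 2.8376 + 4.2429 + 1.2707 = 11.3548
CE = e^11.3548 ≈ 85374.27

$85,374.27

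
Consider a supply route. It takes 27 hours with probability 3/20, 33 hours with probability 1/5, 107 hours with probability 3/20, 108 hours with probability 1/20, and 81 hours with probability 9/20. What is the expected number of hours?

68.55 hours

EV = 3/20 × 27 + 1/5 × 33 + 3/20 × 107 + 1/20 × 108 + 9/20 × 81 = 4.05 + 6.6 + 16.05 + 5.4 + 36.45 = 68.55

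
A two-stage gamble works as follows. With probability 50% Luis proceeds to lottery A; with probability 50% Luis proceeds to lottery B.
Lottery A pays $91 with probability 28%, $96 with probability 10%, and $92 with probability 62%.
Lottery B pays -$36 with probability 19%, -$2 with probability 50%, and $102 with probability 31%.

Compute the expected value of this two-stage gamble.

EV(A) = 0.28 × 91 + 0.1 × 96 + 0.62 × 92 = 25.48 + 9.6 + 57.04 = 92.12
EV(B) = 0.19 × (-36) + 0.5 × (-2) + 0.31 × 102 = -6.84 − 1 + 31.62 = 23.78
Overall = 0.5 × 92.12 + 0.5 × 23.78 = 46.06 + 11.89 = 57.95

$57.95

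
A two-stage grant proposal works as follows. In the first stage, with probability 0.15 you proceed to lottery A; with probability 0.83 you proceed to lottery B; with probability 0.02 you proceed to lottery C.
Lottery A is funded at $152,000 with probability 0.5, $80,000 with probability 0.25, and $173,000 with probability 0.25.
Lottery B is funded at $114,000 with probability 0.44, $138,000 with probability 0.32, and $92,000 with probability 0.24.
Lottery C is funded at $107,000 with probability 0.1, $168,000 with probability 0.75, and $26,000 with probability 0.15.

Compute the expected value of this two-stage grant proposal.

EV(A) = 0.5 × 152000 + 0.25 × 80000 + 0.25 × 173000 = 76000 + 20000 + 43250 = 139250
EV(B) = 0.44 × 114000 + 0.32 × 138000 + 0.24 × 92000 = 50160 + 44160 + 22080 = 116400
EV(C) = 0.1 × 107000 + 0.75 × 168000 + 0.15 × 26000 = 10700 + 126000 + 3900 = 140600
Overall = 0.15 × 139250 + 0.83 × 116400 + 0.02 × 140600 = 20887.5 + 96612 + 2812 = 120311.5

$120,311.50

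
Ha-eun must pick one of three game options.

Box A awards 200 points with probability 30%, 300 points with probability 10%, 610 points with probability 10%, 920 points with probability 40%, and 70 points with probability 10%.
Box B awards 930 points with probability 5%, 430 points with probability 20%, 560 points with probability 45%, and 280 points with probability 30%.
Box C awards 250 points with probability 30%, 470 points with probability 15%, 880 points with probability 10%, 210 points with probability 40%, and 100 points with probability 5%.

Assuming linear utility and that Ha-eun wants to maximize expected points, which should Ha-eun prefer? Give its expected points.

Box A (526 points)

Box A = 0.3 × 200 + 0.1 × 300 + 0.1 × 610 + 0.4 × 920 + 0.1 × 70 = 60 + 30 + 61 + 368 + 7 = 526
Box B = 0.05 × 930 + 0.2 × 430 + 0.45 × 560 + 0.3 × 280 = 46.5 + 86 + 252 + 84 = 468.5
Box C = 0.3 × 250 + 0.15 × 470 + 0.1 × 880 + 0.4 × 210 + 0.05 × 100 = 75 + 70.5 + 88 + 84 + 5 = 322.5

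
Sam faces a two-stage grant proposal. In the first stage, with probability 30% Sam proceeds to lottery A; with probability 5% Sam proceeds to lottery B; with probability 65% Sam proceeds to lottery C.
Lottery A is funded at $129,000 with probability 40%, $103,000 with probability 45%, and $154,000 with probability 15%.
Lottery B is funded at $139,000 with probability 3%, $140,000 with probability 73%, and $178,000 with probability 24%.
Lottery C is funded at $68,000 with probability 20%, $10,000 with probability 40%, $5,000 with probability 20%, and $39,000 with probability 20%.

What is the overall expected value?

EV(A) = 0.4 × 129000 + 0.45 × 103000 + 0.15 × 154000 = 51600 + 46350 + 23100 = 121050
EV(B) = 0.03 × 139000 + 0.73 × 140000 + 0.24 × 178000 = 4170 + 102200 + 42720 = 149090
EV(C) = 0.2 × 68000 + 0.4 × 10000 + 0.2 × 5000 + 0.2 × 39000 = 13600 + 4000 + 1000 + 7800 = 26400
Overall = 0.3 × 121050 + 0.05 × 149090 + 0.65 × 26400 = 36315 + 7454.5 + 17160 = 60929.5

$60,929.50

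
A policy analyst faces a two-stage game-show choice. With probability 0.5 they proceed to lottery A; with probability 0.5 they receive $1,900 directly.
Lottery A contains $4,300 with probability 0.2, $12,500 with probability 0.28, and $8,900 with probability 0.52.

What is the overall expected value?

$5,444

EV(A) = 0.2 × 4300 + 0.28 × 12500 + 0.52 × 8900 = 860 + 3500 + 4628 = 8988
Branch B: 1900 (certain)
Overall = 0.5 × 8988 + 0.5 × 1900 = 4494 + 950 = 5444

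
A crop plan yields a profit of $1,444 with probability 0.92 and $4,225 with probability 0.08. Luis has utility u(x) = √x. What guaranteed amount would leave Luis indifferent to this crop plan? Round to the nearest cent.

$1,612.83

E[u] = 0.92·√1444 + 0.08·√4225 = 0.92·38 + 0.08·65 = 40.16
CE = (40.16)² = 1612.8256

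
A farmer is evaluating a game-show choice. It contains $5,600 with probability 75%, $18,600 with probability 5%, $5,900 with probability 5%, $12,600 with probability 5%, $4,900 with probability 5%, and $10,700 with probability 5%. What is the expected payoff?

$6,835

EV = 0.75 × 5600 + 0.05 × 18600 + 0.05 × 5900 + 0.05 × 12600 + 0.05 × 4900 + 0.05 × 10700 = 4200 + 930 + 295 + 630 + 245 + 535 = 6835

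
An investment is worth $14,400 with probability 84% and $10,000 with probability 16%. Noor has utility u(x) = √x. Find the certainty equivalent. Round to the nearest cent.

$13,642.24

E[u] = 0.84·√14400 + 0.16·√10000 = 0.84·120 + 0.16·100 = 116.8
CE = (116.8)² = 13642.24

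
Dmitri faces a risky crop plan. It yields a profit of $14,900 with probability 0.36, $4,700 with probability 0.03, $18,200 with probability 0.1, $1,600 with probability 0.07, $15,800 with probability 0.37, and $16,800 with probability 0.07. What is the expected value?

$14,459

EV = 0.36 × 14900 + 0.03 × 4700 + 0.1 × 18200 + 0.07 × 1600 + 0.37 × 15800 + 0.07 × 16800 = 5364 + 141 + 1820 + 112 + 5846 + 1176 = 14459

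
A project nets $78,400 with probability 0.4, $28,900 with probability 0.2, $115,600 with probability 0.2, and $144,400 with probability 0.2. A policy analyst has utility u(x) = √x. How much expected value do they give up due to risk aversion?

$5,040

E[u] = 0.4·√78400 + 0.2·√28900 + 0.2·√115600 + 0.2·√144400 = 0.4·280 + 0.2·170 + 0.2·340 + 0.2·380 = 290
CE = (290)² = 84100
Risk premium = EV − CE = 89140 − 84100 = 5040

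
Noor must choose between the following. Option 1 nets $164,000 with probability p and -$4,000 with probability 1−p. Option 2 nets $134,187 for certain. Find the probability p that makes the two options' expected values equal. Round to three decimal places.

p = 0.823

p·164000 + (1−p)·(-4000) = 134187
168000p − 4000 = 134187
p = (134187 + 4000) / 168000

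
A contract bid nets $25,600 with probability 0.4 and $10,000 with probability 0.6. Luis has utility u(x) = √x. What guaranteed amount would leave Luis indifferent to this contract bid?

E[u] = 0.4·√25600 + 0.6·√10000 = 0.4·160 + 0.6·100 = 124
CE = (124)² = 15376

$15,376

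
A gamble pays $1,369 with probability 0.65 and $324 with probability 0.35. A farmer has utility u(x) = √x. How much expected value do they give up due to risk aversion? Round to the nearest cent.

$82.13

E[u] = 0.65·√1369 + 0.35·√324 = 0.65·37 + 0.35·18 = 30.35
CE = (30.35)² = 921.1225
Risk premium = EV − CE = 1003.25 − 921.1225 = 82.1275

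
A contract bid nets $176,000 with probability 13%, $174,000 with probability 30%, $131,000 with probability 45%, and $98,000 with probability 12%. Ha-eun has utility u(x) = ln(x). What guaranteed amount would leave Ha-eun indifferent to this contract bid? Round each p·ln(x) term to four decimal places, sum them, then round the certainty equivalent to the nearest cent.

E[u] = 0.13·ln(176000) + 0.3·ln(174000) + 0.45·ln(131000) + 0.12·ln(98000) = 1.5702 + 3.6200 + 5.3023 + 1.3791 = 11.8716
CE = e^11.8716 ≈ 143143.08

$143,143.08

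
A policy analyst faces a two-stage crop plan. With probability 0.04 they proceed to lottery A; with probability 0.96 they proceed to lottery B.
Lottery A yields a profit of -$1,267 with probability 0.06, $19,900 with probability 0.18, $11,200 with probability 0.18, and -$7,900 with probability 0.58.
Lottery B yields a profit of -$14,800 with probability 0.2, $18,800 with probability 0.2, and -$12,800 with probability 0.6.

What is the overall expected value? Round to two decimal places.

EV(A) = 0.06 × (-1267) + 0.18 × 19900 + 0.18 × 11200 + 0.58 × (-7900) = -76.02 + 3582 + 2016 − 4582 = 939.98
EV(B) = 0.2 × (-14800) + 0.2 × 18800 + 0.6 × (-12800) = -2960 + 3760 − 7680 = -6880
Overall = 0.04 × 939.98 + 0.96 × (-6880) = 37.5992 − 6604.8 = -6567.2008

-$6,567.20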